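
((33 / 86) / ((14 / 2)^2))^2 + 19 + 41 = 1065468849 / 17757796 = 60.00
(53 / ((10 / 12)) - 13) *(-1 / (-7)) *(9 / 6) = 759 / 70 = 10.84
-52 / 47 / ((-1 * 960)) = 13 / 11280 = 0.00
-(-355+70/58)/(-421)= -10260/12209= -0.84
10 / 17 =0.59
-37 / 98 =-0.38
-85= -85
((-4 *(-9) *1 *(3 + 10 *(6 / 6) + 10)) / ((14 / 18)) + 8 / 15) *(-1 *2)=-223672 / 105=-2130.21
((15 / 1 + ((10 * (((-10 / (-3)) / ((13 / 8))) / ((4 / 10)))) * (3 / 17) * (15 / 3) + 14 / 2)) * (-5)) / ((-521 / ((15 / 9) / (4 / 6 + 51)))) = 74310 / 3569371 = 0.02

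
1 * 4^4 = 256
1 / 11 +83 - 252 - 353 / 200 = -375483 / 2200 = -170.67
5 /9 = 0.56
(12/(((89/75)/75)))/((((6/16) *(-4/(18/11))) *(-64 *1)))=50625/3916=12.93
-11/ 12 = -0.92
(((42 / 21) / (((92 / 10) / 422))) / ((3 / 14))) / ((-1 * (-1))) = 29540 / 69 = 428.12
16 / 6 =8 / 3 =2.67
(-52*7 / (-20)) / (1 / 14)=1274 / 5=254.80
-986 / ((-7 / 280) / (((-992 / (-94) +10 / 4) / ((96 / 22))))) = 11090035 / 94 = 117979.10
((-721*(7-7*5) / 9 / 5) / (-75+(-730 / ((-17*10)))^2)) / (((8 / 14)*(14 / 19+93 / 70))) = -1357940773 / 202061079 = -6.72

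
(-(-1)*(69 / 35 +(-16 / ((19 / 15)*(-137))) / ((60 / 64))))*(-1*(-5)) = 188567 / 18221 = 10.35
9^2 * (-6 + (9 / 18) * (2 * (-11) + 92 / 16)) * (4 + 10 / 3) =-33561 / 4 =-8390.25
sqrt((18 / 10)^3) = 27 * sqrt(5) / 25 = 2.41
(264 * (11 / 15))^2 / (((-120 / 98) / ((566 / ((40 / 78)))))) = -21114781688 / 625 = -33783650.70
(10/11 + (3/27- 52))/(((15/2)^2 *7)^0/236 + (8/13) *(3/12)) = -15484196/48015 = -322.49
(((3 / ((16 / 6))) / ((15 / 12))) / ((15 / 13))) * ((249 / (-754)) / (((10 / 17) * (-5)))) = 12699 / 145000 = 0.09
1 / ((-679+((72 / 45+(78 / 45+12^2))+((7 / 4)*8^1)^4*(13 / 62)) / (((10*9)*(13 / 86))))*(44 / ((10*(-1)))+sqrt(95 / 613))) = 104625*sqrt(58235) / 93728486137+25654050 / 8520771467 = 0.00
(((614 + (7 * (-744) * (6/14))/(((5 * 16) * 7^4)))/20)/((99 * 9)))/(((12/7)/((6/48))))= 14741861/5867769600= 0.00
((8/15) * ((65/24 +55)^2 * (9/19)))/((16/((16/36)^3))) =383645/83106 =4.62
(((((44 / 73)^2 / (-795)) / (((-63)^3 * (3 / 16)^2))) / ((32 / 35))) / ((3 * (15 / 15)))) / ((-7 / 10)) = -154880 / 5720424487659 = -0.00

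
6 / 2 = 3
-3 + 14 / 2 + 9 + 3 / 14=185 / 14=13.21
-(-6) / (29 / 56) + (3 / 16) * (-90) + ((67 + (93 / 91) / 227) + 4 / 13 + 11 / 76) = 5660785469 / 91056056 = 62.17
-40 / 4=-10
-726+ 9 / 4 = -2895 / 4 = -723.75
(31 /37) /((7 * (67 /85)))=2635 /17353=0.15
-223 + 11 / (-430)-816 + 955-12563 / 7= -5655007 / 3010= -1878.74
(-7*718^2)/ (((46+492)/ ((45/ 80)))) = -3773.00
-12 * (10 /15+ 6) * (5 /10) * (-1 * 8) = 320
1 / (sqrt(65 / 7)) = sqrt(455) / 65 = 0.33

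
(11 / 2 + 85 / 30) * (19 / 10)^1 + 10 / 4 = 55 / 3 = 18.33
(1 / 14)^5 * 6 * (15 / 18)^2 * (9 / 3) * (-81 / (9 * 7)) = -225 / 7529536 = -0.00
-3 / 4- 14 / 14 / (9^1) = -31 / 36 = -0.86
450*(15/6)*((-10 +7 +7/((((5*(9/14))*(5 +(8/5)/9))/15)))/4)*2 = 867375/466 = 1861.32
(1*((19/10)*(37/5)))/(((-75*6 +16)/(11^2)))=-85063/21700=-3.92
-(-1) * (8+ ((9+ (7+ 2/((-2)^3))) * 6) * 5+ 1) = 963/2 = 481.50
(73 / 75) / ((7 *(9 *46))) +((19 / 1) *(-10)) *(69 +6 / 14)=-2867156927 / 217350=-13191.43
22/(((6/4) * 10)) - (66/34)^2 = -9977/4335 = -2.30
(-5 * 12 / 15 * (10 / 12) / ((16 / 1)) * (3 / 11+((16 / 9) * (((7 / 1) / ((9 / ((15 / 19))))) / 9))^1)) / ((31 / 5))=-500275 / 37785528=-0.01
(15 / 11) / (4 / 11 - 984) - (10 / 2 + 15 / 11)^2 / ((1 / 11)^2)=-10603603 / 2164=-4900.00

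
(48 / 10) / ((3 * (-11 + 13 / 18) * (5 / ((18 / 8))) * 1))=-324 / 4625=-0.07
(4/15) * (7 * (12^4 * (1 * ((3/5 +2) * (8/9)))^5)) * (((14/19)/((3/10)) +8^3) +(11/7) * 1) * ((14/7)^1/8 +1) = 128257407661899776/77911875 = 1646185612.42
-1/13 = -0.08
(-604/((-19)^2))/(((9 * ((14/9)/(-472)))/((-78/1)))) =-11118432/2527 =-4399.85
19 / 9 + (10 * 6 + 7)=69.11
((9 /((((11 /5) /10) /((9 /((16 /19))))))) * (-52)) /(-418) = 26325 /484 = 54.39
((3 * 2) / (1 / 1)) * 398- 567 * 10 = -3282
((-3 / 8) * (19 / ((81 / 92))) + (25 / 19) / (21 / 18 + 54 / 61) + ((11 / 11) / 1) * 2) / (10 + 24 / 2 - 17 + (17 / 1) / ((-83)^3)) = -2401734686587 / 2202870650868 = -1.09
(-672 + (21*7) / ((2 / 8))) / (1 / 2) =-168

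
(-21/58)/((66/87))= -0.48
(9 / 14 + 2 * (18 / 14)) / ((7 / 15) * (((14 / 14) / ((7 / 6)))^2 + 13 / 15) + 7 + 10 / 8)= 20250 / 56683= 0.36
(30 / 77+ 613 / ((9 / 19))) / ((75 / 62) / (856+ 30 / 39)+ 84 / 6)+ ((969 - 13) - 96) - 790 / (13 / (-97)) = 6847.07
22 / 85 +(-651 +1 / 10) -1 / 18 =-497783 / 765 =-650.70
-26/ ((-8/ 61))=793/ 4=198.25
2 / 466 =1 / 233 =0.00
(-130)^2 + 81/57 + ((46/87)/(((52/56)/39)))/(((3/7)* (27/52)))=758781227/44631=17001.22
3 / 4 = 0.75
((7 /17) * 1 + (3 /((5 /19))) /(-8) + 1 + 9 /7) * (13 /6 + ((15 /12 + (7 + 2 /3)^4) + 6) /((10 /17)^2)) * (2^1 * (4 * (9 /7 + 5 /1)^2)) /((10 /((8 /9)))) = 15088150864732 /42170625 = 357788.17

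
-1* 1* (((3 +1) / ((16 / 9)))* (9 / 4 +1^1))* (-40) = 585 / 2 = 292.50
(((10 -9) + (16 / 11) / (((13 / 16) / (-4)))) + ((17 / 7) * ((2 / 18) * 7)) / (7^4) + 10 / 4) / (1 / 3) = -22619761 / 2060058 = -10.98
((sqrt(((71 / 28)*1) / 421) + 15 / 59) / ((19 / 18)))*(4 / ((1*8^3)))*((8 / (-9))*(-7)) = sqrt(209237) / 127984 + 105 / 8968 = 0.02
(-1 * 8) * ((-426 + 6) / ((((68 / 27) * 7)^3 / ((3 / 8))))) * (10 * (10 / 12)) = 7381125 / 3851792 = 1.92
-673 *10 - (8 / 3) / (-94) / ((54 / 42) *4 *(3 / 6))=-8540356 / 1269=-6729.99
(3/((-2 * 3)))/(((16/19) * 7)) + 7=6.92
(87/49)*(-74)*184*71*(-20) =1682120640/49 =34328992.65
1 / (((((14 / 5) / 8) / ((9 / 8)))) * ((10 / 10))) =45 / 14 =3.21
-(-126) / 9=14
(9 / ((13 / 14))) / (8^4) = 63 / 26624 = 0.00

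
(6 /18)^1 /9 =1 /27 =0.04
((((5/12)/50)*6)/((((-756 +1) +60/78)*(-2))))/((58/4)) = 13/5686900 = 0.00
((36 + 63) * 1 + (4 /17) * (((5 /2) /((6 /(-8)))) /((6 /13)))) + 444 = 82819 /153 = 541.30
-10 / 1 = -10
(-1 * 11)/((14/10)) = -55/7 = -7.86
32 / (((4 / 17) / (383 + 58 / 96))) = 313021 / 6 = 52170.17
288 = 288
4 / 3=1.33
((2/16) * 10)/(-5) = -1/4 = -0.25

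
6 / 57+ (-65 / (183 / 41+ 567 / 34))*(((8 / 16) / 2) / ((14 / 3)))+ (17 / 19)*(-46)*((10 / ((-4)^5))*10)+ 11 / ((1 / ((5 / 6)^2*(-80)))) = -48094072139 / 79212672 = -607.15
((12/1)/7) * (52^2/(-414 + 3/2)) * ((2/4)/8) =-1352/1925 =-0.70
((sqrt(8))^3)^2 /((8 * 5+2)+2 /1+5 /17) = 8704 /753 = 11.56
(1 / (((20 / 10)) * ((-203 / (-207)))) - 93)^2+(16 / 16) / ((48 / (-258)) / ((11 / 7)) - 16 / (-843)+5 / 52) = 13126044927111 / 1591491580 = 8247.64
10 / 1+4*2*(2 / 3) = 46 / 3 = 15.33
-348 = -348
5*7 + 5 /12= 425 /12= 35.42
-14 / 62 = -7 / 31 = -0.23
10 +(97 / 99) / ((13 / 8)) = 13646 / 1287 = 10.60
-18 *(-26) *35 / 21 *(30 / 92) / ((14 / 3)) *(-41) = -359775 / 161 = -2234.63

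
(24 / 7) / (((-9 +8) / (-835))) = 2862.86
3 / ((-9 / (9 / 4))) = -3 / 4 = -0.75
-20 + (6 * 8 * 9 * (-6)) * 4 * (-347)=3597676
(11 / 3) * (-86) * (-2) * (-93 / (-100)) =586.52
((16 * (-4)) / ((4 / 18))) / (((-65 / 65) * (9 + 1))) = 144 / 5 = 28.80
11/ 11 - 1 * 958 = -957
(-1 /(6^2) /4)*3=-1 /48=-0.02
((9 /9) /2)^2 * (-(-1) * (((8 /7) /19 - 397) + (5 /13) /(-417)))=-143095759 /1441986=-99.24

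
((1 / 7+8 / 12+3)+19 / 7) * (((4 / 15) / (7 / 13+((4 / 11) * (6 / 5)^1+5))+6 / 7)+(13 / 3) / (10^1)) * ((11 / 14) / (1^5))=225626533 / 32969160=6.84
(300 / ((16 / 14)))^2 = 275625 / 4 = 68906.25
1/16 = 0.06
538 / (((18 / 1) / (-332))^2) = 14825128 / 81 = 183026.27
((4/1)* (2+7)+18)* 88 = 4752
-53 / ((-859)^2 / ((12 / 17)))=-636 / 12543977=-0.00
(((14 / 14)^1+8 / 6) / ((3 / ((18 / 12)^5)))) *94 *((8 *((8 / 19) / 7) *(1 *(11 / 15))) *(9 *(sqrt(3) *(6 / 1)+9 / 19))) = 1507572 / 1805+1005048 *sqrt(3) / 95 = 19159.37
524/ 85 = 6.16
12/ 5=2.40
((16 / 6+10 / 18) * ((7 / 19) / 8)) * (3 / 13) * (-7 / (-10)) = 1421 / 59280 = 0.02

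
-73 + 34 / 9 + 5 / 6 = -1231 / 18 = -68.39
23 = 23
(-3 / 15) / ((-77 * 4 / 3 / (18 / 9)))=3 / 770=0.00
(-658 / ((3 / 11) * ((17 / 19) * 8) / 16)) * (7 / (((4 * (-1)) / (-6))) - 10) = -137522 / 51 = -2696.51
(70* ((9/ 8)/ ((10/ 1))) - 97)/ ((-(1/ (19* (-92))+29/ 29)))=311581/ 3494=89.18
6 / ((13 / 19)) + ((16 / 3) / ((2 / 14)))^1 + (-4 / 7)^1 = 12430 / 273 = 45.53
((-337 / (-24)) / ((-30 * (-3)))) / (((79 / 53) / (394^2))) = 693167549 / 42660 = 16248.65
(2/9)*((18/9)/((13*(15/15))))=4/117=0.03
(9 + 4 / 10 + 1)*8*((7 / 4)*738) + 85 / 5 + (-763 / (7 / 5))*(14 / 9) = 4797991 / 45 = 106622.02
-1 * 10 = -10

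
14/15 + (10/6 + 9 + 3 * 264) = 4018/5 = 803.60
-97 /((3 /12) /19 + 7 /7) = -7372 /77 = -95.74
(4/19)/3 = 4/57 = 0.07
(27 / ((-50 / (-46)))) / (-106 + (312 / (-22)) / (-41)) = -0.24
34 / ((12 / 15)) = 85 / 2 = 42.50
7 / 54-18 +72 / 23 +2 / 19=-345349 / 23598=-14.63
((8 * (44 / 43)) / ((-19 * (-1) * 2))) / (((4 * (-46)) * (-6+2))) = 11 / 37582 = 0.00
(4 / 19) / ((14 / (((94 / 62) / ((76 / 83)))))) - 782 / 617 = -120112151 / 96667858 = -1.24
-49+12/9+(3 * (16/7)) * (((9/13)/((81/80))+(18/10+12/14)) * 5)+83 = 286418/1911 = 149.88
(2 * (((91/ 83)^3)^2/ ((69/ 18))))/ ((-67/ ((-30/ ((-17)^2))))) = 0.00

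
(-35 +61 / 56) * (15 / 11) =-28485 / 616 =-46.24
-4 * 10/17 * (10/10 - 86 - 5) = 3600/17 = 211.76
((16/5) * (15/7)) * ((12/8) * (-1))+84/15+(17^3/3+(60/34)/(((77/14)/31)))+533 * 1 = 2175.93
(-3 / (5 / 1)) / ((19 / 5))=-0.16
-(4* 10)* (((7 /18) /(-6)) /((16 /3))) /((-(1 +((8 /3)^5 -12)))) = -189 /48152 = -0.00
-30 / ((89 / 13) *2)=-2.19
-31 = -31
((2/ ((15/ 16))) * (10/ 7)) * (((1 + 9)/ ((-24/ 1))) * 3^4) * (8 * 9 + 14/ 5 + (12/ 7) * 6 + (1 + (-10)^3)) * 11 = 50667408/ 49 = 1034028.73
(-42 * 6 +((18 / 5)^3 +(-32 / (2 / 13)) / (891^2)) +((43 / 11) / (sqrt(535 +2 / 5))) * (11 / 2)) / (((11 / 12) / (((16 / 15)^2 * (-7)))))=146064941625344 / 81868978125-154112 * sqrt(13385) / 2208525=1776.06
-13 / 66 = -0.20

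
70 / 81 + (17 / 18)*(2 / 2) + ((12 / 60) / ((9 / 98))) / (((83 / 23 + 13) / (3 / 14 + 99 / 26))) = 4698263 / 2011230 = 2.34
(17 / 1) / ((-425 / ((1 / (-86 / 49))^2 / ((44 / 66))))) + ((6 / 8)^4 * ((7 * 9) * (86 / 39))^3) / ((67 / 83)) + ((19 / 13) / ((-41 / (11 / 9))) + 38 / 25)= 84436505311443740657 / 80344864735200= 1050925.98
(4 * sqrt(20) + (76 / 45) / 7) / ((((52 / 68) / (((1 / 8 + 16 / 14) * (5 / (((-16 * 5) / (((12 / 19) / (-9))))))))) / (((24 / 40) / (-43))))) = -1207 * sqrt(5) / 1486940 - 1207 / 49303800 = -0.00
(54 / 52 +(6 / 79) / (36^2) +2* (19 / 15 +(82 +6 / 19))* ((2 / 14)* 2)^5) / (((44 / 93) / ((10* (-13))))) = -2128219857353 / 5708579184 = -372.81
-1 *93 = -93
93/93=1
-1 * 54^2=-2916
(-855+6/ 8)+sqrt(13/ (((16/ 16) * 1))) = -3417/ 4+sqrt(13) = -850.64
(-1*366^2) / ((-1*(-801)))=-14884 / 89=-167.24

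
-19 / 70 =-0.27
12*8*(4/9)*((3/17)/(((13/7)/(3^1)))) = 2688/221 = 12.16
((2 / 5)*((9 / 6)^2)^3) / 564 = 243 / 30080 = 0.01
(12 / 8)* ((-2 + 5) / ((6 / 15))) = 45 / 4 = 11.25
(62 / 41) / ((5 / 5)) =62 / 41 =1.51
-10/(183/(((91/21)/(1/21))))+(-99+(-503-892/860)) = -23922149/39345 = -608.01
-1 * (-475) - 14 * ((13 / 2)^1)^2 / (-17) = 509.79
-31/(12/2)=-31/6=-5.17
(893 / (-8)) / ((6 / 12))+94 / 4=-799 / 4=-199.75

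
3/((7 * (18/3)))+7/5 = 103/70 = 1.47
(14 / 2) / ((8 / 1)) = 7 / 8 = 0.88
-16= -16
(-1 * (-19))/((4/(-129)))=-2451/4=-612.75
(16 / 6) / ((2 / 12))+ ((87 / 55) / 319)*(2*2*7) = 16.14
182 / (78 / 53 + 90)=4823 / 2424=1.99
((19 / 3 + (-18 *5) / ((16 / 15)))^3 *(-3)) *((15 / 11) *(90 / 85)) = 98560884255 / 47872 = 2058842.00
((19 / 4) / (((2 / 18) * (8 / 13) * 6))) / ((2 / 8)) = 46.31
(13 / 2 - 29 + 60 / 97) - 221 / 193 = -862159 / 37442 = -23.03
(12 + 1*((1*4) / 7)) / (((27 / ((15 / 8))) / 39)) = 715 / 21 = 34.05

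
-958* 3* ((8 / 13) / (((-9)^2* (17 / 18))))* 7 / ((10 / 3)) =-53648 / 1105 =-48.55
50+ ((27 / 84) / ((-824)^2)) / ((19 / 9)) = 18060761681 / 361215232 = 50.00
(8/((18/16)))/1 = 64/9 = 7.11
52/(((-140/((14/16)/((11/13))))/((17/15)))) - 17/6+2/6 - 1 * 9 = -78773/6600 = -11.94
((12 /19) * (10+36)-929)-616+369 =-1146.95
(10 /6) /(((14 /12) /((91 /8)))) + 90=425 /4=106.25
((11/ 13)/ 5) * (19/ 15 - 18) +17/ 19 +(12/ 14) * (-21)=-369334/ 18525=-19.94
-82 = -82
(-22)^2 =484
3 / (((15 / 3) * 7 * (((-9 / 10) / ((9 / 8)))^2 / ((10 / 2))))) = 75 / 112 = 0.67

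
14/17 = 0.82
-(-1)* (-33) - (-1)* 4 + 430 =401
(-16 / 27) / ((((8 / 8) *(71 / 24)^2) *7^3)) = -1024 / 5187189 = -0.00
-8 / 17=-0.47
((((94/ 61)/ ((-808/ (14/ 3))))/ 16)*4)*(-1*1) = 329/ 147864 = 0.00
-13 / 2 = -6.50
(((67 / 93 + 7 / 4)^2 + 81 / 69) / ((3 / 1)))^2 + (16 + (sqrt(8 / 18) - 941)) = -83738515680788015 / 91173775862016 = -918.45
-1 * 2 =-2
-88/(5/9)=-792/5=-158.40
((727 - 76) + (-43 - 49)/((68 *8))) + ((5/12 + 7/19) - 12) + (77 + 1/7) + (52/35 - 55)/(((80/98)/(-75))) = 76422485/13566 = 5633.38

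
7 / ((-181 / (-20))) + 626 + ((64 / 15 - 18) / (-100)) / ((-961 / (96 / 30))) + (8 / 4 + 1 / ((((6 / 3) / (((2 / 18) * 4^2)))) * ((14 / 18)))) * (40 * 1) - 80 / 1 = 1535272134742 / 2282975625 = 672.49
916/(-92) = -229/23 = -9.96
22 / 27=0.81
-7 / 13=-0.54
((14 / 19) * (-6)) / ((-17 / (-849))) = -71316 / 323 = -220.79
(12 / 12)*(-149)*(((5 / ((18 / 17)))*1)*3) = -12665 / 6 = -2110.83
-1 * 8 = -8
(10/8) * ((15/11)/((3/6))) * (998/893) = 37425/9823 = 3.81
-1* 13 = -13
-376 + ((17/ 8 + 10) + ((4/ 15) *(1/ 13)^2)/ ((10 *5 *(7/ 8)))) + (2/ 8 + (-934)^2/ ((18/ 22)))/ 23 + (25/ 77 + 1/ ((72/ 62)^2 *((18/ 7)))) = 40141386696202373/ 872755884000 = 45993.83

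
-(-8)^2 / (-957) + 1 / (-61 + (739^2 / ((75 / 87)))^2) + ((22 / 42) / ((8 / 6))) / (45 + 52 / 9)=4774522647699136964 / 63990968187801036459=0.07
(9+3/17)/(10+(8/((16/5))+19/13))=1352/2057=0.66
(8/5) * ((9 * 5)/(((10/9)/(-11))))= -3564/5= -712.80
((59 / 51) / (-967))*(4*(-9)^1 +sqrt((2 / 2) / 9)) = 6313 / 147951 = 0.04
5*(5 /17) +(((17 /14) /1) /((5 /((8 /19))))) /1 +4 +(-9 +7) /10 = 12148 /2261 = 5.37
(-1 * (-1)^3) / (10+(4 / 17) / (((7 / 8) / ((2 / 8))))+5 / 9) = 0.09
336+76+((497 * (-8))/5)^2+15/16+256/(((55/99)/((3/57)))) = 4809129749/7600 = 632780.23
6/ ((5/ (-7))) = -42/ 5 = -8.40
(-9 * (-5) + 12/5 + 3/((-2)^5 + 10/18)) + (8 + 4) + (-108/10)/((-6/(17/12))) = 350097/5660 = 61.85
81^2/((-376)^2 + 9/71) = 465831/10037705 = 0.05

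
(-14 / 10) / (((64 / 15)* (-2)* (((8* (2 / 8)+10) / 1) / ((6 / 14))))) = 3 / 512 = 0.01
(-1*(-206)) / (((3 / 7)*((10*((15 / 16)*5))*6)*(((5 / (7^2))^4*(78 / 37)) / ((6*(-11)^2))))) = 148866393196136 / 27421875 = 5428745.96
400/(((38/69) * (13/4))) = 55200/247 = 223.48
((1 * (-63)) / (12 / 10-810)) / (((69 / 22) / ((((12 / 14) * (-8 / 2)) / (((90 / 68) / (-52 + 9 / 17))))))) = 77000 / 23253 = 3.31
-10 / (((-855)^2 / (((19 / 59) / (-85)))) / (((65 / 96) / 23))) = 13 / 8520765840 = 0.00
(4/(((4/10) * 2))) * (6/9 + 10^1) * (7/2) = 560/3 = 186.67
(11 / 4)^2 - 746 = -11815 / 16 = -738.44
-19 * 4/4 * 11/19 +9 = -2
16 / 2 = 8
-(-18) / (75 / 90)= 108 / 5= 21.60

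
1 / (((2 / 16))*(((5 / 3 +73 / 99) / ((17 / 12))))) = 33 / 7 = 4.71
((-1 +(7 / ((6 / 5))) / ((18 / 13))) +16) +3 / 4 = 539 / 27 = 19.96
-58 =-58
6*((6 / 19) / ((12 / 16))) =48 / 19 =2.53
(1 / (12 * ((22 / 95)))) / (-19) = -5 / 264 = -0.02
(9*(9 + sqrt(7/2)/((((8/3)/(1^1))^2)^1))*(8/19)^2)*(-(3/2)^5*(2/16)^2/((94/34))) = -334611/542944-334611*sqrt(14)/69496832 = -0.63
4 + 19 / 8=51 / 8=6.38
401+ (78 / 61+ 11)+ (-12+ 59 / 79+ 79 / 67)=130183888 / 322873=403.20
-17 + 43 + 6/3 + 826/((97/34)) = 30800/97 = 317.53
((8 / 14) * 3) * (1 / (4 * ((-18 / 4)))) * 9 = -6 / 7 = -0.86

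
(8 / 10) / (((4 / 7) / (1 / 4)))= 7 / 20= 0.35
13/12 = 1.08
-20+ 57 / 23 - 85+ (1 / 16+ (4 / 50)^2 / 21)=-494876653 / 4830000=-102.46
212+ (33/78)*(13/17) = 7219/34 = 212.32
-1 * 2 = -2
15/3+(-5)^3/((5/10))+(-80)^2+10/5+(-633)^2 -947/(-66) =26852783/66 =406860.35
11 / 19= 0.58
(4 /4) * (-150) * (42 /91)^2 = -5400 /169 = -31.95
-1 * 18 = -18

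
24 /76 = 6 /19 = 0.32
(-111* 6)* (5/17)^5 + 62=85949884/1419857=60.53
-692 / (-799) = 692 / 799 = 0.87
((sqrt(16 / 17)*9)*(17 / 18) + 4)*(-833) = -1666*sqrt(17) - 3332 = -10201.09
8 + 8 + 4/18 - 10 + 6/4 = 139/18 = 7.72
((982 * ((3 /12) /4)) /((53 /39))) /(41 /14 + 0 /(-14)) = 134043 /8692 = 15.42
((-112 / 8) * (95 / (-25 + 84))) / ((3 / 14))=-18620 / 177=-105.20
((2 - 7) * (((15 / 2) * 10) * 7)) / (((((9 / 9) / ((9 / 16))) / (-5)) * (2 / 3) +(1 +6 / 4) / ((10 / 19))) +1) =-1417500 / 2977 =-476.15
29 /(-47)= -29 /47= -0.62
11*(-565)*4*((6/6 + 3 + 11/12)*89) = -32634965/3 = -10878321.67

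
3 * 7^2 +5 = 152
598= 598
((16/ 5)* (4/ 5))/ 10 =32/ 125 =0.26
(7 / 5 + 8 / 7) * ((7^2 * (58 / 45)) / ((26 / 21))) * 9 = 379407 / 325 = 1167.41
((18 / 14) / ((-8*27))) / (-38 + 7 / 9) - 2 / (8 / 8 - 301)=1921 / 281400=0.01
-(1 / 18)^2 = -1 / 324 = -0.00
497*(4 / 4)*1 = 497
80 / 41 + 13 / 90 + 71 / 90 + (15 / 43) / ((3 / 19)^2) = 16.88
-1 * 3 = -3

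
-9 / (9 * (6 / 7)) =-7 / 6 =-1.17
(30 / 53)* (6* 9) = 1620 / 53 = 30.57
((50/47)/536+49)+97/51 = 32700491/642396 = 50.90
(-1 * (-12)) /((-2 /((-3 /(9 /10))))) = 20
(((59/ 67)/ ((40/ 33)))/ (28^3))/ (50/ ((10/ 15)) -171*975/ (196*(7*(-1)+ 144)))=8083/ 16801456000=0.00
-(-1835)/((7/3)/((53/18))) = 97255/42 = 2315.60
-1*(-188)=188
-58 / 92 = -29 / 46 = -0.63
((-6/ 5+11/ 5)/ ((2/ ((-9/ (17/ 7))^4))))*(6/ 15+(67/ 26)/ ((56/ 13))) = 1257986457/ 13363360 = 94.14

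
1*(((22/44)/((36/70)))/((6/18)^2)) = 35/4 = 8.75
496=496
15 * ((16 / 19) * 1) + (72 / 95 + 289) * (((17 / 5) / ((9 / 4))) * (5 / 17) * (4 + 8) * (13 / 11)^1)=5765216 / 3135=1838.98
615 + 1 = 616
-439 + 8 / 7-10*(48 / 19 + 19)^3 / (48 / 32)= -9641578565 / 144039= -66937.28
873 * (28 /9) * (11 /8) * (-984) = -3674748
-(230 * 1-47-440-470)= 727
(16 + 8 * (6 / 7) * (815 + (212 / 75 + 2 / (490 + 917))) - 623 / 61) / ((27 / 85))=53088478339 / 3003945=17672.92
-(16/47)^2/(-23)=256/50807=0.01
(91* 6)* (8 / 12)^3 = 1456 / 9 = 161.78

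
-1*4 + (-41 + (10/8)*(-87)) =-615/4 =-153.75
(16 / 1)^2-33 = 223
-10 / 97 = -0.10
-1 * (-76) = 76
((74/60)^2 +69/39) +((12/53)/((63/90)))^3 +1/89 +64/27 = 910195008319789/159521363082900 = 5.71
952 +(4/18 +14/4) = 17203/18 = 955.72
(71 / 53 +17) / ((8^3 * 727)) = 243 / 4931968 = 0.00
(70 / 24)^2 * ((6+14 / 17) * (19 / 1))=674975 / 612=1102.90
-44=-44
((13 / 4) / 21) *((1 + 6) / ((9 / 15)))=65 / 36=1.81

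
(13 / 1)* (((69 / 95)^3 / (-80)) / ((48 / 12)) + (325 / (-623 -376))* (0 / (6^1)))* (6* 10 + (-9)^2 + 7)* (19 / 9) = -17556981 / 3610000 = -4.86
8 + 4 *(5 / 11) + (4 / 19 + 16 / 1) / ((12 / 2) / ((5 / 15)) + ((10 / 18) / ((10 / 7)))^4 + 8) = 5961265092 / 570941393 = 10.44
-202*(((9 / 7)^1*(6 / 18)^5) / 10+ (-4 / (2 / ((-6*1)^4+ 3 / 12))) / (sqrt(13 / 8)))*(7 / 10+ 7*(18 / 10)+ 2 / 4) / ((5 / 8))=-18584 / 7875+ 115629648*sqrt(26) / 65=9070733.51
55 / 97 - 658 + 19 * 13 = -39812 / 97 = -410.43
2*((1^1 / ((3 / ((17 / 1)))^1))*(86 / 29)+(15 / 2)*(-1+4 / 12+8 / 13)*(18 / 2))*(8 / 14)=120728 / 7917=15.25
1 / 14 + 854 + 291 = 16031 / 14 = 1145.07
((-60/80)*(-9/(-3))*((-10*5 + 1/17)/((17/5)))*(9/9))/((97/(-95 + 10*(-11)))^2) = 1605565125/10876804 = 147.61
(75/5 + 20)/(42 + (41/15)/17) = 8925/10751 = 0.83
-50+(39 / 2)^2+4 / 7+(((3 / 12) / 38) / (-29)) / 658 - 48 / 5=4658455943 / 14502320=321.22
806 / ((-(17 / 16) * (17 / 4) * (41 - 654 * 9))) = 51584 / 1689205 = 0.03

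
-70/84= -5/6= -0.83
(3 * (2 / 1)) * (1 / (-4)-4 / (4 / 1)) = -15 / 2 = -7.50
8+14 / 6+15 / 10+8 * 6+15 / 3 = 389 / 6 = 64.83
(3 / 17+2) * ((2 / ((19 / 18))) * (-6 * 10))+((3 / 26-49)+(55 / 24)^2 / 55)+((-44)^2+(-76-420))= 2766375041 / 2418624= 1143.78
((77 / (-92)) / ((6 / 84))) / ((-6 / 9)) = 1617 / 92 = 17.58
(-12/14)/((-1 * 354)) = 1/413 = 0.00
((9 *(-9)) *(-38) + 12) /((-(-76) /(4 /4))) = 1545 /38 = 40.66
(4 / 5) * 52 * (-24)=-4992 / 5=-998.40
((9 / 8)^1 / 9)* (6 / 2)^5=243 / 8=30.38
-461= -461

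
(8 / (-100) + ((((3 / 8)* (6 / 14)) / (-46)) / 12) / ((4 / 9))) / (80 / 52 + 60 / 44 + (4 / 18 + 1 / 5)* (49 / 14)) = -106958709 / 5808261760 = -0.02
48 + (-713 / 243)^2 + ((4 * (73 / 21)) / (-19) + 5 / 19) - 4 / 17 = 7463905856 / 133509789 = 55.91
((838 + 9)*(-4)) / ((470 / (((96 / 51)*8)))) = -433664 / 3995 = -108.55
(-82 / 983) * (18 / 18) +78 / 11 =75772 / 10813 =7.01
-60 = -60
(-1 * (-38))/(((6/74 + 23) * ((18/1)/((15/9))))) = 3515/23058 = 0.15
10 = 10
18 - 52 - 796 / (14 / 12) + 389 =-2291 / 7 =-327.29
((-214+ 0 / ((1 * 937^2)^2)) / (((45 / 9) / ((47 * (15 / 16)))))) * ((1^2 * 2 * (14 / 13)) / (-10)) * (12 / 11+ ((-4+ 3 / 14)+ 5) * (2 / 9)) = 4742347 / 8580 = 552.72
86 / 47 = 1.83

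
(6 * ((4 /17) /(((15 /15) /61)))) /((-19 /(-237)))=346968 /323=1074.20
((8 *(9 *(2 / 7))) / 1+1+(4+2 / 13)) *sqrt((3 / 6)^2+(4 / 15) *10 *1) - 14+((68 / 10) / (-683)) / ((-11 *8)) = -2103623 / 150260+2341 *sqrt(105) / 546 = 29.93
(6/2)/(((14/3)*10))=9/140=0.06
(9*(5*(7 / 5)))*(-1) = -63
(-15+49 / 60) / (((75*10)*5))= -851 / 225000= -0.00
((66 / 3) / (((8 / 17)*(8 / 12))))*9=5049 / 8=631.12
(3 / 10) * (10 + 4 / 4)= 33 / 10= 3.30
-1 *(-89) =89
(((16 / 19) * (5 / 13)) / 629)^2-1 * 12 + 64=1255158418388 / 24137661769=52.00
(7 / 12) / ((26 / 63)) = 147 / 104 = 1.41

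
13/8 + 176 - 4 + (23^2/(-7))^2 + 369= 2451437/392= 6253.67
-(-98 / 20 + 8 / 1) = -31 / 10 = -3.10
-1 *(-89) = 89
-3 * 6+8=-10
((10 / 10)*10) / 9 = 10 / 9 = 1.11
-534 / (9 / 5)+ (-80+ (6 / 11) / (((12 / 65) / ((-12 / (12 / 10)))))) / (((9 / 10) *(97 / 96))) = -1335230 / 3201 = -417.13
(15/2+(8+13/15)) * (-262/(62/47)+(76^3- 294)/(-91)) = -6952279639/84630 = -82149.12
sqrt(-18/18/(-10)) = sqrt(10)/10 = 0.32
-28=-28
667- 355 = 312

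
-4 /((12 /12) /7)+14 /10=-133 /5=-26.60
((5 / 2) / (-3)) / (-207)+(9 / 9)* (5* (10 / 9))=6905 / 1242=5.56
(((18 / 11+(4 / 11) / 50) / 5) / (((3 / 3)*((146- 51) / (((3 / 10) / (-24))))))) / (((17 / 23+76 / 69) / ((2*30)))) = -23391 / 16589375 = -0.00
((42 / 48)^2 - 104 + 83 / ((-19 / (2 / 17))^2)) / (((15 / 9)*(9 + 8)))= -413568273 / 113509952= -3.64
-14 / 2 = -7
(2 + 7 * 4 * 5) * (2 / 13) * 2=568 / 13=43.69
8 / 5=1.60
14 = 14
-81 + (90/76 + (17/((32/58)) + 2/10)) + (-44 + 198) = 159899/1520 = 105.20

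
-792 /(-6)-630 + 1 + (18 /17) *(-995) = -26359 /17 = -1550.53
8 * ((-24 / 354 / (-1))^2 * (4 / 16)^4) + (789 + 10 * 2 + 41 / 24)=67729829 / 83544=810.71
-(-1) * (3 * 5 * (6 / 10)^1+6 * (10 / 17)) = 213 / 17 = 12.53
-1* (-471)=471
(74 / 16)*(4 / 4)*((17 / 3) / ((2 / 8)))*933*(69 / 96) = 4499237 / 64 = 70300.58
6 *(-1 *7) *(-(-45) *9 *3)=-51030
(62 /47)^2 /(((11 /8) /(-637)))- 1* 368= -28531056 /24299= -1174.17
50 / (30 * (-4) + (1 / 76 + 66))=-3800 / 4103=-0.93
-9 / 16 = -0.56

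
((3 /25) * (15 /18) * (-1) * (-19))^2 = 361 /100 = 3.61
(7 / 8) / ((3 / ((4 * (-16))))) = -56 / 3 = -18.67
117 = 117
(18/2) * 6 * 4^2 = 864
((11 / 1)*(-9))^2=9801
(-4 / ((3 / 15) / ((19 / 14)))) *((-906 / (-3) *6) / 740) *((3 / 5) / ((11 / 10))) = -103284 / 2849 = -36.25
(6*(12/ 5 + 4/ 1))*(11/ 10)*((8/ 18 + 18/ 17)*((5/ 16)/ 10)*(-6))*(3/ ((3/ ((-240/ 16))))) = 3036/ 17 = 178.59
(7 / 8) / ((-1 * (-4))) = 0.22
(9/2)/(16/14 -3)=-63/26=-2.42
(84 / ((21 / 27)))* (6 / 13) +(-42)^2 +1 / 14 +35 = 336503 / 182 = 1848.92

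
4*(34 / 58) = 68 / 29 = 2.34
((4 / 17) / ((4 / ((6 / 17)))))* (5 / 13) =30 / 3757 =0.01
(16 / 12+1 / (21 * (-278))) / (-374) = -7783 / 2183412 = -0.00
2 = 2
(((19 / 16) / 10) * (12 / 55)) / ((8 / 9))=513 / 17600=0.03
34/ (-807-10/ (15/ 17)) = -102/ 2455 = -0.04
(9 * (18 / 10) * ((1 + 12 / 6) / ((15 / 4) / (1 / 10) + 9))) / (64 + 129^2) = 162 / 2589275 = 0.00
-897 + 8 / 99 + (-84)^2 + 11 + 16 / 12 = 610970 / 99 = 6171.41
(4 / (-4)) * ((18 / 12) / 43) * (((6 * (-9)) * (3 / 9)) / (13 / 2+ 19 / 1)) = 18 / 731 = 0.02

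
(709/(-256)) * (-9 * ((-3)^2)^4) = 41865741/256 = 163538.05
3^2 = 9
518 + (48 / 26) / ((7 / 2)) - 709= -17333 / 91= -190.47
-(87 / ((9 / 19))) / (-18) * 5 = 2755 / 54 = 51.02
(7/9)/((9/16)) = 112/81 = 1.38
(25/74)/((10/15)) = 75/148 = 0.51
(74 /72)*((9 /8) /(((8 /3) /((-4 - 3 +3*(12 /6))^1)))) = -111 /256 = -0.43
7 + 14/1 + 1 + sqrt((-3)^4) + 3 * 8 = 55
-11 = -11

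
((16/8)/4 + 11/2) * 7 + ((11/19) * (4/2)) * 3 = 864/19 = 45.47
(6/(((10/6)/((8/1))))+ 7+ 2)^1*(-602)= -113778/5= -22755.60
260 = 260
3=3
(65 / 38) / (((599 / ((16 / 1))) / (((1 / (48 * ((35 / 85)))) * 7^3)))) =54145 / 68286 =0.79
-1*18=-18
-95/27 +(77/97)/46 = -421811/120474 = -3.50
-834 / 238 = -417 / 119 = -3.50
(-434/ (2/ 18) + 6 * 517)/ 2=-402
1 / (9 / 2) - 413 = -3715 / 9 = -412.78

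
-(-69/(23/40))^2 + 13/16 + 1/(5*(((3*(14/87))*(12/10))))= -4838011/336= -14398.84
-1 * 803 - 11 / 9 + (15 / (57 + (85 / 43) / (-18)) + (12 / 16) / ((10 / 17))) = -12724043413 / 15851880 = -802.68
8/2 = 4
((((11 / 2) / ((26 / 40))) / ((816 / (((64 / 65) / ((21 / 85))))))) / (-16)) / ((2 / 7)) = -55 / 6084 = -0.01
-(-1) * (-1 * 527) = -527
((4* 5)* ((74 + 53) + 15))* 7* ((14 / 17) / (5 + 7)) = 69580 / 51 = 1364.31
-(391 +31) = -422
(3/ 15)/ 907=1/ 4535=0.00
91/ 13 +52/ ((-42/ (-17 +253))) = -5989/ 21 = -285.19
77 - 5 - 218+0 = -146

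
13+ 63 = 76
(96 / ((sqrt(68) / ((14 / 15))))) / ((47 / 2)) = 448 * sqrt(17) / 3995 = 0.46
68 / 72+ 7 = 143 / 18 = 7.94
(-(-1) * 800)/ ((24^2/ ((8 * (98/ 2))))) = 544.44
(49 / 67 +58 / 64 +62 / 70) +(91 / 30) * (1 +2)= 872213 / 75040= 11.62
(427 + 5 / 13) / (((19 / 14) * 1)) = 77784 / 247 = 314.91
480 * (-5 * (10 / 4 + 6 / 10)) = -7440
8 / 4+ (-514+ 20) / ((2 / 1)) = -245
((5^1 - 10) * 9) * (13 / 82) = -585 / 82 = -7.13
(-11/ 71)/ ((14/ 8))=-44/ 497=-0.09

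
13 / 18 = 0.72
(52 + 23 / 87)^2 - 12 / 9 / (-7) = 2731.75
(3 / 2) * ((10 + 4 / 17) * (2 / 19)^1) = 522 / 323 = 1.62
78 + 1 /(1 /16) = 94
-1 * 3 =-3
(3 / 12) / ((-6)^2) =1 / 144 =0.01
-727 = -727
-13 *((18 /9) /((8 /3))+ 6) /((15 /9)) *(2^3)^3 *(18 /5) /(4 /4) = -2426112 /25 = -97044.48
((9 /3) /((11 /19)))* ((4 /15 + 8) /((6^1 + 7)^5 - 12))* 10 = 4712 /4084091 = 0.00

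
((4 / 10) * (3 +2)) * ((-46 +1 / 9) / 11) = -826 / 99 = -8.34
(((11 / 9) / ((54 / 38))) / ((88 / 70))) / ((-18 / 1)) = -665 / 17496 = -0.04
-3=-3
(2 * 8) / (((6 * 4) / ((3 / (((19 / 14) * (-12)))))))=-7 / 57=-0.12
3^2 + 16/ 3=14.33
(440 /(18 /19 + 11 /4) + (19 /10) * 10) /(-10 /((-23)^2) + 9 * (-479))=-20514091 /640828649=-0.03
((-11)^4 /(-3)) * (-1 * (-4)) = -58564 /3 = -19521.33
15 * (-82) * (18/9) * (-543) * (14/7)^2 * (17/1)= 90833040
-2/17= -0.12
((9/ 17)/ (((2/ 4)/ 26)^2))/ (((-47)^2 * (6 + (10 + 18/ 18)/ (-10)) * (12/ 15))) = 304200/ 1840097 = 0.17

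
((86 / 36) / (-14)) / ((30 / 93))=-1333 / 2520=-0.53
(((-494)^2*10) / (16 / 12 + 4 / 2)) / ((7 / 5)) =3660540 / 7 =522934.29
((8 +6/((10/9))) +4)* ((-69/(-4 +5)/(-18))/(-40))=-667/400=-1.67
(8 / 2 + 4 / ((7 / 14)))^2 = 144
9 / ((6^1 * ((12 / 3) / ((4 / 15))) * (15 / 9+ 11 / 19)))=57 / 1280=0.04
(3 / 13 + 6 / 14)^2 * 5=18000 / 8281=2.17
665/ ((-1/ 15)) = -9975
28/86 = 14/43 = 0.33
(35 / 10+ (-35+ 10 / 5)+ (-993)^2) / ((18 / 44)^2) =477233438 / 81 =5891770.84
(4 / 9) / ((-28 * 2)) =-0.01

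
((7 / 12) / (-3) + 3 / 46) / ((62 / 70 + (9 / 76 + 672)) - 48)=-71155 / 344139777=-0.00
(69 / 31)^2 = 4761 / 961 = 4.95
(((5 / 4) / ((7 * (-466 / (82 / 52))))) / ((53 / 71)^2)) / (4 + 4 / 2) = -1033405 / 5717685792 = -0.00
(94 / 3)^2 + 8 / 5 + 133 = 50237 / 45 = 1116.38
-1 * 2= -2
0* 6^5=0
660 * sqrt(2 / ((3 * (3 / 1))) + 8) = 220 * sqrt(74) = 1892.51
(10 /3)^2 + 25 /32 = 3425 /288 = 11.89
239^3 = 13651919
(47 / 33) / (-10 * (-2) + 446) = 0.00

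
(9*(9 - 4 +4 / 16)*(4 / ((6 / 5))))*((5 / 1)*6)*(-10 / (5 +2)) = -6750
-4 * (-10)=40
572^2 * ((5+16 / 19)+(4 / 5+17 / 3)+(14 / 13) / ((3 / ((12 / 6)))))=404902784 / 95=4262134.57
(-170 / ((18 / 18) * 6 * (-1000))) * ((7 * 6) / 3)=119 / 300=0.40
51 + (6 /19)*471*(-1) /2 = -444 /19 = -23.37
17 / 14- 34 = -459 / 14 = -32.79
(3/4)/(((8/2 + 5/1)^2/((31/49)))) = 31/5292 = 0.01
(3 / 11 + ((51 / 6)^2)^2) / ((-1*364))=-918779 / 64064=-14.34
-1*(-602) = 602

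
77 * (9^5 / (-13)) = -4546773 / 13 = -349751.77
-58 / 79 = -0.73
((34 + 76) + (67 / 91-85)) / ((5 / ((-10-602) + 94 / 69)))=-98677828 / 31395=-3143.11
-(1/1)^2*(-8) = 8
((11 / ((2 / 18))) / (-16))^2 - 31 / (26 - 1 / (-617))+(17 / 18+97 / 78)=18875282975 / 480519936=39.28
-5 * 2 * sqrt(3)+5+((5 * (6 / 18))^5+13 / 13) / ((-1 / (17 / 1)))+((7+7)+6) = -51181 / 243-10 * sqrt(3) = -227.94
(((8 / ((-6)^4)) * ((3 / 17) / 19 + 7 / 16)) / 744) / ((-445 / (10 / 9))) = -2309 / 249466925952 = -0.00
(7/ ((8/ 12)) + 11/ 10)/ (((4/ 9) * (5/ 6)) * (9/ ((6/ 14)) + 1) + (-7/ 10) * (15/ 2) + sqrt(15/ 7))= 2.66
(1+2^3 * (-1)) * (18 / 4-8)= 49 / 2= 24.50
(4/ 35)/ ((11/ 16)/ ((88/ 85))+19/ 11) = 5632/ 117845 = 0.05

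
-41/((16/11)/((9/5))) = -4059/80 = -50.74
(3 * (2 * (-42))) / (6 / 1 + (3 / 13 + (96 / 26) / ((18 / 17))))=-9828 / 379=-25.93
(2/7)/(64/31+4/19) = 589/4690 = 0.13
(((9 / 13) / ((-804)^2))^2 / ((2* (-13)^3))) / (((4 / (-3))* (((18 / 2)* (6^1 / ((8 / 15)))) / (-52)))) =-1 / 9945264963703680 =-0.00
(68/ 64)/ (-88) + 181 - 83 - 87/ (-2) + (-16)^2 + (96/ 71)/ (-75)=993356769/ 2499200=397.47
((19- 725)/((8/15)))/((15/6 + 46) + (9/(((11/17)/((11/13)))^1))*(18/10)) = -344175/18118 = -19.00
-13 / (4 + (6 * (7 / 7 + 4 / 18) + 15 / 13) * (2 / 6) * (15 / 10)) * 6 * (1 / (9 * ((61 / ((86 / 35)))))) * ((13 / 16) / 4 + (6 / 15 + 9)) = -3190213 / 7844600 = -0.41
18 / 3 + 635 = 641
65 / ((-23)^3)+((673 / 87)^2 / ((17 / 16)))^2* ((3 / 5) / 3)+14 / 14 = 639976647725926622 / 1007229334415715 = 635.38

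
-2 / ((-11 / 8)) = 16 / 11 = 1.45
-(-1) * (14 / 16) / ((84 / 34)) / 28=17 / 1344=0.01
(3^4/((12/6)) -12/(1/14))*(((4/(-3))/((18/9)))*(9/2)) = 765/2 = 382.50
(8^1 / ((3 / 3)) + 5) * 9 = 117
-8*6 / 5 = -48 / 5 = -9.60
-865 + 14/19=-16421/19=-864.26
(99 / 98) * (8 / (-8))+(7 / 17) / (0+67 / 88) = -52393 / 111622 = -0.47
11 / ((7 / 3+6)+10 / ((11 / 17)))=363 / 785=0.46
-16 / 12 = -4 / 3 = -1.33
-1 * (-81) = 81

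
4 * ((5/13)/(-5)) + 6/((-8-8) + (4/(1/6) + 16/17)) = 359/988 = 0.36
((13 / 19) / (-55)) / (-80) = 13 / 83600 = 0.00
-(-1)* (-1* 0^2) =0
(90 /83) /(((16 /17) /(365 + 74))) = 335835 /664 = 505.78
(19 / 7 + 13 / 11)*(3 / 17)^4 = 24300 / 6431117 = 0.00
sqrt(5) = 2.24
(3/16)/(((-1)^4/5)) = 15/16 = 0.94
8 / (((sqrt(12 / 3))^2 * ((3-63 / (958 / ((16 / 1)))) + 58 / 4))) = 1916 / 15757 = 0.12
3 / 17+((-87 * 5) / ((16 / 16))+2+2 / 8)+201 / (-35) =-1043193 / 2380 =-438.32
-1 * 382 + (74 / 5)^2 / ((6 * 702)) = -10054781 / 26325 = -381.95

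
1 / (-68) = -1 / 68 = -0.01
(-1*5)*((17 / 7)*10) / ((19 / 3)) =-2550 / 133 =-19.17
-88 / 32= -11 / 4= -2.75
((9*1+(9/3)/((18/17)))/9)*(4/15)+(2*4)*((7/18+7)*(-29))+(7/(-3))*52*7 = -1038098/405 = -2563.20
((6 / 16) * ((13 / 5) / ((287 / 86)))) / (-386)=-1677 / 2215640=-0.00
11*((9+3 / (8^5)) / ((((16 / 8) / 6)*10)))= 1946439 / 65536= 29.70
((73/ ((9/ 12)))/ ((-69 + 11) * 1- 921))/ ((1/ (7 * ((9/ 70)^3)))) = -17739/ 11992750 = -0.00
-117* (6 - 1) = -585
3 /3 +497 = 498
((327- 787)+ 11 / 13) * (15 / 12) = -29845 / 52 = -573.94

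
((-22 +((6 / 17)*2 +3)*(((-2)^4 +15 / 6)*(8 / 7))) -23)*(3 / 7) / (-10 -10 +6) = -243 / 238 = -1.02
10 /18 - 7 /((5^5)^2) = 48828062 /87890625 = 0.56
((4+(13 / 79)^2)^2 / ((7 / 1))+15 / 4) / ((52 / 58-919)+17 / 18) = -1726888037121 / 261066735010438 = -0.01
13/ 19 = 0.68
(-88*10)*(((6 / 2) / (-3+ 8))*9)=-4752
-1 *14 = -14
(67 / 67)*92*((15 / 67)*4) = 5520 / 67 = 82.39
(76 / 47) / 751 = 76 / 35297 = 0.00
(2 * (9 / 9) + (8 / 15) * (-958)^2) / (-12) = -3671071 / 90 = -40789.68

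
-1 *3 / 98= -3 / 98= -0.03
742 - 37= 705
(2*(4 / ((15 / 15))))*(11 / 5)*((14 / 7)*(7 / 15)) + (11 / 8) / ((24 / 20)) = 7029 / 400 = 17.57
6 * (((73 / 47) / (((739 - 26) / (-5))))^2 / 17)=799350 / 19090781057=0.00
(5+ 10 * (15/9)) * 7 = 455/3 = 151.67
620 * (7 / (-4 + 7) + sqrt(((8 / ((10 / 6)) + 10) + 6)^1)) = 4340 / 3 + 248 * sqrt(130) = 4274.30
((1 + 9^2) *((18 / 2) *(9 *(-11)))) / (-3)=24354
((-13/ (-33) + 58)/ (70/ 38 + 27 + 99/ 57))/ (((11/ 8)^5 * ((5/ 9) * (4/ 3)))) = 2699403264/ 5146384705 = 0.52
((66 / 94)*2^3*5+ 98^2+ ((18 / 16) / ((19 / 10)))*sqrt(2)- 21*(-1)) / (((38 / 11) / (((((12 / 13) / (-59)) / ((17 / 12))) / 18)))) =-19962580 / 11643827- 495*sqrt(2) / 4707079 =-1.71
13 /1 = 13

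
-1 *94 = -94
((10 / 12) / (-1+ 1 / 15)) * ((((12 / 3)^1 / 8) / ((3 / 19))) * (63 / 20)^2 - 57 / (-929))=-23397873 / 832384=-28.11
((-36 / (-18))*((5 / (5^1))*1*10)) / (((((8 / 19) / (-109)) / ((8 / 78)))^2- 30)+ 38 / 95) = -107226025 / 158686912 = -0.68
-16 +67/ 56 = -829/ 56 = -14.80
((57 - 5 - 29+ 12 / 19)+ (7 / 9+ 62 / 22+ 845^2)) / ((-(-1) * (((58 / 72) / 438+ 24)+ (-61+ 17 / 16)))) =-19870.30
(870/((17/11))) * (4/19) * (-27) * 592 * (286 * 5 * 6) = -5249823321600/323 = -16253322977.09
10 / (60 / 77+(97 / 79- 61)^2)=2402785 / 858632664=0.00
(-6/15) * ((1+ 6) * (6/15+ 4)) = -308/25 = -12.32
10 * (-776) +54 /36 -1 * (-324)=-14869 /2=-7434.50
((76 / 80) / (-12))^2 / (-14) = -361 / 806400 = -0.00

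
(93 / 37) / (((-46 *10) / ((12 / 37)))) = -279 / 157435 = -0.00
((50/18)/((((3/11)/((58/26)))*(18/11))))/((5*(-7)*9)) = -17545/398034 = -0.04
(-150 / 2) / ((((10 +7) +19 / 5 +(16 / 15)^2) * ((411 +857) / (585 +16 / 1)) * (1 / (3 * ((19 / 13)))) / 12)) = -1734260625 / 20341256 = -85.26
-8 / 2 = -4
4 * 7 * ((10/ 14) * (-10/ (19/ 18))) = -3600/ 19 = -189.47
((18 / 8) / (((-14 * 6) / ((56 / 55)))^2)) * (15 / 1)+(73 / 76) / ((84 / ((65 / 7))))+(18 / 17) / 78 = 745167089 / 5975009040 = 0.12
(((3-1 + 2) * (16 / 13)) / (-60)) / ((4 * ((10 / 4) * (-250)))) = 0.00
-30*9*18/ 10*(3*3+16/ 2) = -8262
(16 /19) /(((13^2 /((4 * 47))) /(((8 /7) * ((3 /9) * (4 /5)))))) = 96256 /337155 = 0.29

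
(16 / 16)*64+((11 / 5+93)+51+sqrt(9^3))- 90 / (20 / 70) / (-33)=13571 / 55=246.75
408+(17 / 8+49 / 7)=3337 / 8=417.12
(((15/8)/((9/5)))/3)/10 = 5/144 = 0.03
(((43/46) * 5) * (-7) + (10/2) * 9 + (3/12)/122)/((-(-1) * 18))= 45961/67344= 0.68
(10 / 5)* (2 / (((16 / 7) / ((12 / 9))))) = 7 / 3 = 2.33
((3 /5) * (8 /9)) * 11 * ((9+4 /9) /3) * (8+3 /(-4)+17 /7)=101354 /567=178.75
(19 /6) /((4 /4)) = 19 /6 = 3.17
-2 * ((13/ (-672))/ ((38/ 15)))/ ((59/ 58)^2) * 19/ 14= 54665/ 2729104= 0.02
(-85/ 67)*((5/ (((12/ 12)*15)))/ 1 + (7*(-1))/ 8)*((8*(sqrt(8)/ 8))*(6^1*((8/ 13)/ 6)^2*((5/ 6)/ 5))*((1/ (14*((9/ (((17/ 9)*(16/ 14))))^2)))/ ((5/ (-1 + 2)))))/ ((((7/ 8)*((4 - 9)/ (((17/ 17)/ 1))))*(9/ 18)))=-10061824*sqrt(2)/ 1852311919185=-0.00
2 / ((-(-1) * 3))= 0.67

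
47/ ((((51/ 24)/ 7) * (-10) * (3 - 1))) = -7.74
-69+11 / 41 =-2818 / 41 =-68.73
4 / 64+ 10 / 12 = 43 / 48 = 0.90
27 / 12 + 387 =1557 / 4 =389.25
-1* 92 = -92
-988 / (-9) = 988 / 9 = 109.78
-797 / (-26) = 797 / 26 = 30.65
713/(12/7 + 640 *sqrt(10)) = 0.35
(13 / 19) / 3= 13 / 57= 0.23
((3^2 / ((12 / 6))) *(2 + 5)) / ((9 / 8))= 28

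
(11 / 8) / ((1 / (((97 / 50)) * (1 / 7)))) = 1067 / 2800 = 0.38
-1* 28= -28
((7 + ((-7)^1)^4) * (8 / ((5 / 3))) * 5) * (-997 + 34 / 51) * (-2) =115160192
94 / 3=31.33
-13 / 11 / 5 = -13 / 55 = -0.24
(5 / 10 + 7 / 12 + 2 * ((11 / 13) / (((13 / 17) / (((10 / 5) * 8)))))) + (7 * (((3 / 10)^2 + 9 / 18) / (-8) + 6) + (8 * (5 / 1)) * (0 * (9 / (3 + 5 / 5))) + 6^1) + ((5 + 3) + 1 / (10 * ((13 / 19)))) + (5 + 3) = 40609289 / 405600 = 100.12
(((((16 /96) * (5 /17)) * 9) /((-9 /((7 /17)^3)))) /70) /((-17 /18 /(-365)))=-53655 /2839714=-0.02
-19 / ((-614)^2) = -19 / 376996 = -0.00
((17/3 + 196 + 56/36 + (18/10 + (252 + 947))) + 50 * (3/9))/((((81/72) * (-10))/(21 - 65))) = 11251856/2025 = 5556.47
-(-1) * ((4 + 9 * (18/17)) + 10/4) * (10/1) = 2725/17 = 160.29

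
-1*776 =-776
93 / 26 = 3.58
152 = 152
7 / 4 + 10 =47 / 4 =11.75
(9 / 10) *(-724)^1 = -3258 / 5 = -651.60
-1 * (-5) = 5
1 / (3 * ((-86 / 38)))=-19 / 129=-0.15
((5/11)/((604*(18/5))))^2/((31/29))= 0.00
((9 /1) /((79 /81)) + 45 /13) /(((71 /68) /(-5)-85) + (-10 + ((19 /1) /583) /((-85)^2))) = -73190752800 /549152246461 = -0.13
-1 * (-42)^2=-1764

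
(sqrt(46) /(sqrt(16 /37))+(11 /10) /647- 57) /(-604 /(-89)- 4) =-32821331 /1604560+89 *sqrt(1702) /992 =-16.75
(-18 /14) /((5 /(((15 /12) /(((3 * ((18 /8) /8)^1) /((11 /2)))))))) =-44 /21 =-2.10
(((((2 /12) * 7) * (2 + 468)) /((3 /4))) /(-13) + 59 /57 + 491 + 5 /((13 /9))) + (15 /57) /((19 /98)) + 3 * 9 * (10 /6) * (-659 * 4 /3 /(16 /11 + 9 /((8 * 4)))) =-44345160593 /1985139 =-22338.57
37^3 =50653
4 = 4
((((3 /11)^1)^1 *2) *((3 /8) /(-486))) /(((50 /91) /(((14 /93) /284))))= -637 /1568872800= -0.00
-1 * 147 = -147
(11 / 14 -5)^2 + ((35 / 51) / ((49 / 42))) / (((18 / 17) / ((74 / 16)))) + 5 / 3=77603 / 3528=22.00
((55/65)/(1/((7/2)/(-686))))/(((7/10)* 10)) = -11/17836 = -0.00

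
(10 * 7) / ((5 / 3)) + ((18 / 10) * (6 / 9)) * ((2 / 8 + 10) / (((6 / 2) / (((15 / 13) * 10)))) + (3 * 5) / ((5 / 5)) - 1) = 6897 / 65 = 106.11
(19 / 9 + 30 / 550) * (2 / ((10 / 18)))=2144 / 275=7.80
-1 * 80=-80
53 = 53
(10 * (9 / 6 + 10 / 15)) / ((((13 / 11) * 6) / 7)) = 385 / 18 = 21.39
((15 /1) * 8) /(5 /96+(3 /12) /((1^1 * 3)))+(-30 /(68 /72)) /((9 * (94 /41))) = 9188490 /10387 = 884.61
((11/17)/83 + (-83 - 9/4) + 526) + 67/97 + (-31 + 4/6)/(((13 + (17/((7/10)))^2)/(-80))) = 21610705071467/48511686948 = 445.47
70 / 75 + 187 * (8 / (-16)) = -2777 / 30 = -92.57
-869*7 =-6083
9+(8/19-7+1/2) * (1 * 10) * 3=-3294/19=-173.37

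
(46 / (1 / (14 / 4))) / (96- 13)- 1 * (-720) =59921 / 83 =721.94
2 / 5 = 0.40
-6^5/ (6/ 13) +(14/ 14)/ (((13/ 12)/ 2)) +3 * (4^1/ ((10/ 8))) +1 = -1094311/ 65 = -16835.55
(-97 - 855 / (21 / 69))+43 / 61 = -1240683 / 427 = -2905.58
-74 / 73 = -1.01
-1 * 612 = -612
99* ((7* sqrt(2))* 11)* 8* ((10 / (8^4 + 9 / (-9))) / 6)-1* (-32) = 32 + 968* sqrt(2) / 39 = 67.10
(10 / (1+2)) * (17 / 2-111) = -1025 / 3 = -341.67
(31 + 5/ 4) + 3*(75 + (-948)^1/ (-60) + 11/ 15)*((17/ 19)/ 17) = 46.70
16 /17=0.94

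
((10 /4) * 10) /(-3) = -25 /3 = -8.33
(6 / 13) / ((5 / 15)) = 18 / 13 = 1.38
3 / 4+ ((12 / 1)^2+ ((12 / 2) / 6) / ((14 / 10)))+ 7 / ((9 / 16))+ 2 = 40297 / 252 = 159.91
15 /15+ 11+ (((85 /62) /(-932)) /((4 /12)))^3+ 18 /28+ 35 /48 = 54180029692160117 /4051744957392384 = 13.37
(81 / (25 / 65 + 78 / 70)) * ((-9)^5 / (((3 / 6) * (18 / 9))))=-2176250895 / 682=-3190983.72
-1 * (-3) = 3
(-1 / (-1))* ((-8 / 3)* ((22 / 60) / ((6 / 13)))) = -286 / 135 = -2.12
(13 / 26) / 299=1 / 598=0.00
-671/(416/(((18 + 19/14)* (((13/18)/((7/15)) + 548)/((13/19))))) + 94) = -79744370299/11174522390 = -7.14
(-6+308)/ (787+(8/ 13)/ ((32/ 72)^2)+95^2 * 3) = 7852/ 724493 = 0.01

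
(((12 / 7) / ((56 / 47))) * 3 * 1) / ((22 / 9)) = 3807 / 2156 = 1.77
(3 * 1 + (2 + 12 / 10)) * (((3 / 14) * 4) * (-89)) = -16554 / 35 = -472.97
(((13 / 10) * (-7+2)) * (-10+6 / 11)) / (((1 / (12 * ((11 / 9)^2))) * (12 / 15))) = 37180 / 27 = 1377.04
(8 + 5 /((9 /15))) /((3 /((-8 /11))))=-392 /99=-3.96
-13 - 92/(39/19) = -2255/39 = -57.82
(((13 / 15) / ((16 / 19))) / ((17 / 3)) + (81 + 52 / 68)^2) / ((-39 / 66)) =-1700294189 / 150280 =-11314.17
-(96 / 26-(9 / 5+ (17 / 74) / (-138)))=-1257181 / 663780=-1.89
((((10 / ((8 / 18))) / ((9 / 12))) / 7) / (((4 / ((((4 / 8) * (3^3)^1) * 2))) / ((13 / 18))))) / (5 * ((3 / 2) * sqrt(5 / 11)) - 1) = 6435 / 7567+8775 * sqrt(55) / 15134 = 5.15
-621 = -621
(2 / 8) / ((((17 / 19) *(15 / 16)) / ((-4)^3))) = -4864 / 255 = -19.07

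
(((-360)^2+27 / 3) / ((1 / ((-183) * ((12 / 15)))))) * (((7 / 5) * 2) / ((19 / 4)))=-5312932128 / 475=-11185120.27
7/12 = 0.58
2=2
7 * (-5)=-35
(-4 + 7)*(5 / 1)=15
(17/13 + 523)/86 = 3408/559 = 6.10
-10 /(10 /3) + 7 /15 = -38 /15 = -2.53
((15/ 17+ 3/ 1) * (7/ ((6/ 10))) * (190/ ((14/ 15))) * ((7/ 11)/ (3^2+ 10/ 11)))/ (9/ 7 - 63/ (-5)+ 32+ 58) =6400625/ 1122918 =5.70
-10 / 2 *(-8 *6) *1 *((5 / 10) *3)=360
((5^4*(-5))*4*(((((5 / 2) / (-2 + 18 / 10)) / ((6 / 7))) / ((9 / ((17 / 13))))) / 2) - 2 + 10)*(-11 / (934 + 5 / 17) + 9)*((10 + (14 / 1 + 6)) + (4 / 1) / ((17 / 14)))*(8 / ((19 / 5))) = 15033227323611200 / 1800703359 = 8348530.73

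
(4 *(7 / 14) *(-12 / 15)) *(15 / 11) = -24 / 11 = -2.18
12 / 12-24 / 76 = 0.68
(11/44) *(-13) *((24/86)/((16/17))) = -663/688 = -0.96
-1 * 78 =-78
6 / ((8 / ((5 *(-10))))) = -75 / 2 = -37.50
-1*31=-31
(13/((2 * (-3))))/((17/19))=-247/102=-2.42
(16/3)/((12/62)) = 248/9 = 27.56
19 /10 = 1.90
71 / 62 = 1.15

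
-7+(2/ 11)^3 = -9309/ 1331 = -6.99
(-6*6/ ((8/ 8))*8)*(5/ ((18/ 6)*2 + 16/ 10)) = -3600/ 19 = -189.47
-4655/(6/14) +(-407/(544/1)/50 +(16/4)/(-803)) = -711709842863/65524800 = -10861.69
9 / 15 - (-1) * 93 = 468 / 5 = 93.60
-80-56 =-136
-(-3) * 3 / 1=9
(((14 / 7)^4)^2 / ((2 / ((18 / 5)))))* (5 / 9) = 256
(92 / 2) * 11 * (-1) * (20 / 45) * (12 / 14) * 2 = -8096 / 21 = -385.52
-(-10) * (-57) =-570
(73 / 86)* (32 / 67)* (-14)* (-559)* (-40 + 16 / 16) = -123738.27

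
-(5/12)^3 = -125/1728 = -0.07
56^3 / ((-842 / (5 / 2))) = -219520 / 421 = -521.43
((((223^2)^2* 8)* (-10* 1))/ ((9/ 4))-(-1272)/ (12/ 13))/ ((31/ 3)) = -25527467378/ 3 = -8509155792.67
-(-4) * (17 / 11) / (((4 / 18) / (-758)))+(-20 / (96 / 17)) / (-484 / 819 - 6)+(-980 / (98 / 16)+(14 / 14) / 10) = -50460717573 / 2375120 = -21245.54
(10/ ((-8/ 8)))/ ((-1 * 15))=2/ 3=0.67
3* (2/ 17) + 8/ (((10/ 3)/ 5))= 210/ 17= 12.35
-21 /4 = -5.25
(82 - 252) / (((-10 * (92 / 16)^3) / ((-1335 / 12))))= -121040 / 12167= -9.95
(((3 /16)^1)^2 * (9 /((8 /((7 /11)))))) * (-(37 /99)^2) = -9583 /2725888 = -0.00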